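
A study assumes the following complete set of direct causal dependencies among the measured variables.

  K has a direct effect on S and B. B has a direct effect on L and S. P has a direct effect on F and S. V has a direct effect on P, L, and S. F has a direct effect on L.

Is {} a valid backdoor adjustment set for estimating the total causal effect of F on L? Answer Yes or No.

No

Backdoor paths from F to L (paths whose first edge points into F):
  P1: F <- P <- V -> L
  P2: F <- P <- V -> S <- K -> B -> L
  P3: F <- P <- V -> S <- B -> L
  P4: F <- P -> S <- K -> B -> L
  P5: F <- P -> S <- B -> L
  P6: F <- P -> S <- V -> L
Condition 1 (no descendant of F in the set): holds — descendants of F are {L}; none are in {}.
Condition 2 (every backdoor path blocked by {}):
  P1: open — no interior node is in the conditioning set.
  P2: blocked at collider S (neither it nor any descendant is in the conditioning set).
  P3: blocked at collider S (neither it nor any descendant is in the conditioning set).
  P4: blocked at collider S (neither it nor any descendant is in the conditioning set).
  P5: blocked at collider S (neither it nor any descendant is in the conditioning set).
  P6: blocked at collider S (neither it nor any descendant is in the conditioning set).
{} does not satisfy the backdoor criterion.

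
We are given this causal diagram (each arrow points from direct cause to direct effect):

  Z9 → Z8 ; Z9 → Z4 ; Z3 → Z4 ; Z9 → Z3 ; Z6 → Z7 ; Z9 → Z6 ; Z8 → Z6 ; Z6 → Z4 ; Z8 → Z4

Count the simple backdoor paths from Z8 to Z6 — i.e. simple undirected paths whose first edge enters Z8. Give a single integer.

3

A backdoor path from Z8 to Z6 is any simple undirected path whose first edge points into Z8 (i.e. leaves Z8 via a parent).
Parents of Z8: {Z9}.
Enumerating:
  P1: Z8 <- Z9 -> Z3 -> Z4 <- Z6
  P2: Z8 <- Z9 -> Z6
  P3: Z8 <- Z9 -> Z4 <- Z6
That exhausts the simple backdoor paths. Count: 3.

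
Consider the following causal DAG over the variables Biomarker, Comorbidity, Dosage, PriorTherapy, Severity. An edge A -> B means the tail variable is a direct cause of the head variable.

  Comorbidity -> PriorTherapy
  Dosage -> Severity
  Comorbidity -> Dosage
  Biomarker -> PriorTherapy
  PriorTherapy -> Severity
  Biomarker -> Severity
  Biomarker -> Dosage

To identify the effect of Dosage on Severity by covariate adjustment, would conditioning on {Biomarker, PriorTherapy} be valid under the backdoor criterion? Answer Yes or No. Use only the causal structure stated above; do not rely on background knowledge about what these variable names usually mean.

Yes

Backdoor paths from Dosage to Severity (paths whose first edge points into Dosage):
  P1: Dosage <- Biomarker -> PriorTherapy -> Severity
  P2: Dosage <- Biomarker -> Severity
  P3: Dosage <- Comorbidity -> PriorTherapy <- Biomarker -> Severity
  P4: Dosage <- Comorbidity -> PriorTherapy -> Severity
Condition 1 (no descendant of Dosage in the set): holds — descendants of Dosage are {Severity}; none are in {Biomarker, PriorTherapy}.
Condition 2 (every backdoor path blocked by {Biomarker, PriorTherapy}):
  P1: blocked at fork node Biomarker ∈ conditioning set.
  P2: blocked at fork node Biomarker ∈ conditioning set.
  P3: blocked at fork node Biomarker ∈ conditioning set.
  P4: blocked at chain node PriorTherapy ∈ conditioning set.
{Biomarker, PriorTherapy} satisfies the backdoor criterion.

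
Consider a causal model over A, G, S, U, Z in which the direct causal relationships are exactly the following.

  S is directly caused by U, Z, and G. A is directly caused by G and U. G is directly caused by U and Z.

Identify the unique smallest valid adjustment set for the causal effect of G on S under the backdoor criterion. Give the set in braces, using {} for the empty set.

{U, Z}

Variables eligible for adjustment (non-descendants of G, excluding G and S): {U, Z}.
Backdoor paths from G to S:
  P1: G <- Z -> S
  P2: G <- U -> S
The empty set is not sufficient: P1 (G <- Z -> S) has no collider blocking it and no conditioned non-collider, so it is open.
Try {U, Z}:
  P1: blocked at fork node Z ∈ conditioning set.
  P2: blocked at fork node U ∈ conditioning set.
{U, Z} contains no descendant of G and blocks every backdoor path.
Every element of {U, Z} is needed (dropping U leaves P2 open; dropping Z leaves P1 open), so no proper subset is valid.
Among all size-2 subsets of the eligible variables, only {U, Z} blocks every backdoor path, so it is the unique smallest valid adjustment set.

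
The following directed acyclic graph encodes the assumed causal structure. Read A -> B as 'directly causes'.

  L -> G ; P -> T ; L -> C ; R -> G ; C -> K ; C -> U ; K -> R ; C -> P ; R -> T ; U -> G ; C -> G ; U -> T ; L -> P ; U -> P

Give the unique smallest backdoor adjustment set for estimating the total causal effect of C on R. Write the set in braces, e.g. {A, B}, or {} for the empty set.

{}

Variables eligible for adjustment (non-descendants of C, excluding C and R): {L}.
Backdoor paths from C to R:
  P1: C <- L -> P <- U -> T <- R
  P2: C <- L -> P <- U -> G <- R
  P3: C <- L -> P -> T <- U -> G <- R
  P4: C <- L -> P -> T <- R
  P5: C <- L -> G <- U -> P -> T <- R
  P6: C <- L -> G <- U -> T <- R
  P7: C <- L -> G <- R
Each backdoor path contains an unconditioned collider, so every path is already blocked with the empty conditioning set:
  P1: blocked at collider P (neither it nor any descendant is in the conditioning set).
  P2: blocked at collider P (neither it nor any descendant is in the conditioning set).
  P3: blocked at collider T (neither it nor any descendant is in the conditioning set).
  P4: blocked at collider T (neither it nor any descendant is in the conditioning set).
  P5: blocked at collider G (neither it nor any descendant is in the conditioning set).
  P6: blocked at collider G (neither it nor any descendant is in the conditioning set).
  P7: blocked at collider G (neither it nor any descendant is in the conditioning set).
The empty set is therefore the unique smallest valid set.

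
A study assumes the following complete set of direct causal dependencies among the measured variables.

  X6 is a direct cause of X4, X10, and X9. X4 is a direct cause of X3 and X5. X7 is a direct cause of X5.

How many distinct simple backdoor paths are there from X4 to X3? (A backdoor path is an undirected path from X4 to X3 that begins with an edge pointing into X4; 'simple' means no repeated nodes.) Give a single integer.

A backdoor path from X4 to X3 is any simple undirected path whose first edge points into X4 (i.e. leaves X4 via a parent).
Parents of X4: {X6}.
No simple path from any parent of X4 reaches X3 without revisiting X4, so there are no backdoor paths.

0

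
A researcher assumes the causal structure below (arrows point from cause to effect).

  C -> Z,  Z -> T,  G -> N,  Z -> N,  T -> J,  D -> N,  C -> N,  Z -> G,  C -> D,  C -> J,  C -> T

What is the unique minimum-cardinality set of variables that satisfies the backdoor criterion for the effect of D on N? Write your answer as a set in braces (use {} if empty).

Variables eligible for adjustment (non-descendants of D, excluding D and N): {C, G, J, T, Z}.
Backdoor paths from D to N:
  P1: D <- C -> Z -> G -> N
  P2: D <- C -> Z -> N
  P3: D <- C -> N
  P4: D <- C -> T <- Z -> G -> N
  P5: D <- C -> T <- Z -> N
  P6: D <- C -> J <- T <- Z -> G -> N
  P7: D <- C -> J <- T <- Z -> N
The empty set is not sufficient: P1 (D <- C -> Z -> G -> N) has no collider blocking it and no conditioned non-collider, so it is open.
Try {C}:
  P1: blocked at fork node C ∈ conditioning set.
  P2: blocked at fork node C ∈ conditioning set.
  P3: blocked at fork node C ∈ conditioning set.
  P4: blocked at fork node C ∈ conditioning set.
  P5: blocked at fork node C ∈ conditioning set.
  P6: blocked at fork node C ∈ conditioning set.
  P7: blocked at fork node C ∈ conditioning set.
{C} contains no descendant of D and blocks every backdoor path.
No other singleton works — e.g. {Z} leaves P3 open — so {C} is the unique smallest valid adjustment set.

{C}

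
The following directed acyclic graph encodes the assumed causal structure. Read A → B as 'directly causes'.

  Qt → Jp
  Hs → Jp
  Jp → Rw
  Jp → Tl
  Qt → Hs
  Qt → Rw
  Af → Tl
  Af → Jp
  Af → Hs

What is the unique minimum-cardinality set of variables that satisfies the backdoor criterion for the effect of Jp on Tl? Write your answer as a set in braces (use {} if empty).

Variables eligible for adjustment (non-descendants of Jp, excluding Jp and Tl): {Af, Hs, Qt}.
Backdoor paths from Jp to Tl:
  P1: Jp <- Qt -> Hs <- Af -> Tl
  P2: Jp <- Af -> Tl
  P3: Jp <- Hs <- Af -> Tl
The empty set is not sufficient: P2 (Jp <- Af -> Tl) has no collider blocking it and no conditioned non-collider, so it is open.
Try {Af}:
  P1: blocked at collider Hs (neither it nor any descendant is in the conditioning set).
  P2: blocked at fork node Af ∈ conditioning set.
  P3: blocked at fork node Af ∈ conditioning set.
{Af} contains no descendant of Jp and blocks every backdoor path.
No other singleton works — e.g. {Qt} leaves P2 open — so {Af} is the unique smallest valid adjustment set.

{Af}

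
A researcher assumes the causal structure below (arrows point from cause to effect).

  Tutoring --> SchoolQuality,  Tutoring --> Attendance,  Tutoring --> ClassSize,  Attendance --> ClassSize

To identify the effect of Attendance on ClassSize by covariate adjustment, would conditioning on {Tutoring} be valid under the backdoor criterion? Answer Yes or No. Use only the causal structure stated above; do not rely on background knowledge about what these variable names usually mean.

Backdoor paths from Attendance to ClassSize (paths whose first edge points into Attendance):
  P1: Attendance <- Tutoring -> ClassSize
Condition 1 (no descendant of Attendance in the set): holds — descendants of Attendance are {ClassSize}; none are in {Tutoring}.
Condition 2 (every backdoor path blocked by {Tutoring}):
  P1: blocked at fork node Tutoring ∈ conditioning set.
{Tutoring} satisfies the backdoor criterion.

Yes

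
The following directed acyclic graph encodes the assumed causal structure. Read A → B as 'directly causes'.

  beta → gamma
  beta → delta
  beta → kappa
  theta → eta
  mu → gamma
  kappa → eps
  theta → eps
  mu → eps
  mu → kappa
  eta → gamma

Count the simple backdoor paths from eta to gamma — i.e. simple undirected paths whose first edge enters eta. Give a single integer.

4

A backdoor path from eta to gamma is any simple undirected path whose first edge points into eta (i.e. leaves eta via a parent).
Parents of eta: {theta}.
Enumerating:
  P1: eta <- theta -> eps <- mu -> kappa <- beta -> gamma
  P2: eta <- theta -> eps <- mu -> gamma
  P3: eta <- theta -> eps <- kappa <- mu -> gamma
  P4: eta <- theta -> eps <- kappa <- beta -> gamma
That exhausts the simple backdoor paths. Count: 4.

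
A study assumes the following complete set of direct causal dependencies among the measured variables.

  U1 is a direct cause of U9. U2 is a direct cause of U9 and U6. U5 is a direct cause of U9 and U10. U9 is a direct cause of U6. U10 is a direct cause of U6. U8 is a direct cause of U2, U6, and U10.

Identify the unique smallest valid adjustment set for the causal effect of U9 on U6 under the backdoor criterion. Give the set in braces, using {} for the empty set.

Variables eligible for adjustment (non-descendants of U9, excluding U9 and U6): {U1, U10, U2, U5, U8}.
Backdoor paths from U9 to U6:
  P1: U9 <- U5 -> U10 <- U8 -> U2 -> U6
  P2: U9 <- U5 -> U10 <- U8 -> U6
  P3: U9 <- U5 -> U10 -> U6
  P4: U9 <- U2 <- U8 -> U10 -> U6
  P5: U9 <- U2 <- U8 -> U6
  P6: U9 <- U2 -> U6
The empty set is not sufficient: P3 (U9 <- U5 -> U10 -> U6) has no collider blocking it and no conditioned non-collider, so it is open.
Try {U2, U5}:
  P1: blocked at fork node U5 ∈ conditioning set.
  P2: blocked at fork node U5 ∈ conditioning set.
  P3: blocked at fork node U5 ∈ conditioning set.
  P4: blocked at chain node U2 ∈ conditioning set.
  P5: blocked at chain node U2 ∈ conditioning set.
  P6: blocked at fork node U2 ∈ conditioning set.
{U2, U5} contains no descendant of U9 and blocks every backdoor path.
Every element of {U2, U5} is needed (dropping U2 leaves P4 open; dropping U5 leaves P3 open), so no proper subset is valid.
Among all size-2 subsets of the eligible variables, only {U2, U5} blocks every backdoor path, so it is the unique smallest valid adjustment set.

{U2, U5}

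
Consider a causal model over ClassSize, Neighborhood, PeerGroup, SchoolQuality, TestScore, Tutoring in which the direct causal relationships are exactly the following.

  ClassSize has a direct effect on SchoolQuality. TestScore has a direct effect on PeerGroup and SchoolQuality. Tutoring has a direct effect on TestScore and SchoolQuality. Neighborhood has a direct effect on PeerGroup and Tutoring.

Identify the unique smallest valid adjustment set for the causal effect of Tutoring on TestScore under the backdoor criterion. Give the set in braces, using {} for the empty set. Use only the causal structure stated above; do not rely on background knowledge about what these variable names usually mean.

{}

Variables eligible for adjustment (non-descendants of Tutoring, excluding Tutoring and TestScore): {ClassSize, Neighborhood}.
Backdoor paths from Tutoring to TestScore:
  P1: Tutoring <- Neighborhood -> PeerGroup <- TestScore
Each backdoor path contains an unconditioned collider, so every path is already blocked with the empty conditioning set:
  P1: blocked at collider PeerGroup (neither it nor any descendant is in the conditioning set).
The empty set is therefore the unique smallest valid set.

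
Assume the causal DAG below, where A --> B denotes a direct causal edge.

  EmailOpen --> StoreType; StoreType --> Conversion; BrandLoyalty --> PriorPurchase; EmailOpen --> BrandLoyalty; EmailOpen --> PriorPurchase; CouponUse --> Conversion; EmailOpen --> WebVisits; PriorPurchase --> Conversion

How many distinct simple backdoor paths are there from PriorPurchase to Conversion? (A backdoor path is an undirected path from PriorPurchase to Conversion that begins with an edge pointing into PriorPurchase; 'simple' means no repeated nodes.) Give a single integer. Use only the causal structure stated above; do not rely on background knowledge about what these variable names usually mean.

A backdoor path from PriorPurchase to Conversion is any simple undirected path whose first edge points into PriorPurchase (i.e. leaves PriorPurchase via a parent).
Parents of PriorPurchase: {BrandLoyalty, EmailOpen}.
Enumerating:
  P1: PriorPurchase <- EmailOpen -> StoreType -> Conversion
  P2: PriorPurchase <- BrandLoyalty <- EmailOpen -> StoreType -> Conversion
That exhausts the simple backdoor paths. Count: 2.

2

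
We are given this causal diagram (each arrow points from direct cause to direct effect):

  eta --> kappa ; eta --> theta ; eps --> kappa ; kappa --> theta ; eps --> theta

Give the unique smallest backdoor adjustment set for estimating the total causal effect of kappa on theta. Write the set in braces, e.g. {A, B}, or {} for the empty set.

Variables eligible for adjustment (non-descendants of kappa, excluding kappa and theta): {eps, eta}.
Backdoor paths from kappa to theta:
  P1: kappa <- eta -> theta
  P2: kappa <- eps -> theta
The empty set is not sufficient: P1 (kappa <- eta -> theta) has no collider blocking it and no conditioned non-collider, so it is open.
Try {eps, eta}:
  P1: blocked at fork node eta ∈ conditioning set.
  P2: blocked at fork node eps ∈ conditioning set.
{eps, eta} contains no descendant of kappa and blocks every backdoor path.
Every element of {eps, eta} is needed (dropping eps leaves P2 open; dropping eta leaves P1 open), so no proper subset is valid.
Among all size-2 subsets of the eligible variables, only {eps, eta} blocks every backdoor path, so it is the unique smallest valid adjustment set.

{eps, eta}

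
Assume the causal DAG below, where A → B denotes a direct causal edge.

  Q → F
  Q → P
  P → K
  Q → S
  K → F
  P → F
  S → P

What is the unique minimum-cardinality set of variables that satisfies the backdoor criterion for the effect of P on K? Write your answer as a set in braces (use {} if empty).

Variables eligible for adjustment (non-descendants of P, excluding P and K): {Q, S}.
Backdoor paths from P to K:
  P1: P <- Q -> F <- K
  P2: P <- S <- Q -> F <- K
Each backdoor path contains an unconditioned collider, so every path is already blocked with the empty conditioning set:
  P1: blocked at collider F (neither it nor any descendant is in the conditioning set).
  P2: blocked at collider F (neither it nor any descendant is in the conditioning set).
The empty set is therefore the unique smallest valid set.

{}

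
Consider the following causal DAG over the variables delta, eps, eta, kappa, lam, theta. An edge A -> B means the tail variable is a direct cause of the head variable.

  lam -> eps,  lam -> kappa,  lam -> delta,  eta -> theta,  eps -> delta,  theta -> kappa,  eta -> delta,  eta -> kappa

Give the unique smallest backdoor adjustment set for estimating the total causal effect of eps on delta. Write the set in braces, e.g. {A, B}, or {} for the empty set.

{lam}

Variables eligible for adjustment (non-descendants of eps, excluding eps and delta): {eta, kappa, lam, theta}.
Backdoor paths from eps to delta:
  P1: eps <- lam -> delta
  P2: eps <- lam -> kappa <- eta -> delta
  P3: eps <- lam -> kappa <- theta <- eta -> delta
The empty set is not sufficient: P1 (eps <- lam -> delta) has no collider blocking it and no conditioned non-collider, so it is open.
Try {lam}:
  P1: blocked at fork node lam ∈ conditioning set.
  P2: blocked at fork node lam ∈ conditioning set.
  P3: blocked at fork node lam ∈ conditioning set.
{lam} contains no descendant of eps and blocks every backdoor path.
No other singleton works — e.g. {eta} leaves P1 open — so {lam} is the unique smallest valid adjustment set.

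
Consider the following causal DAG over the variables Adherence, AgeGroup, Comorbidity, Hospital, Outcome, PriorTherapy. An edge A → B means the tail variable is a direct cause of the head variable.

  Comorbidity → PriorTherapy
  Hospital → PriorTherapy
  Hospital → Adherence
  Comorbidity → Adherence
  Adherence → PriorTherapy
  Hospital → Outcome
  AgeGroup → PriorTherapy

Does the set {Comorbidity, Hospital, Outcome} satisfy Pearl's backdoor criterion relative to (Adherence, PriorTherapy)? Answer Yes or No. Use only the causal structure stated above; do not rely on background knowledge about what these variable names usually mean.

Backdoor paths from Adherence to PriorTherapy (paths whose first edge points into Adherence):
  P1: Adherence <- Comorbidity -> PriorTherapy
  P2: Adherence <- Hospital -> PriorTherapy
Condition 1 (no descendant of Adherence in the set): holds — descendants of Adherence are {PriorTherapy}; none are in {Comorbidity, Hospital, Outcome}.
Condition 2 (every backdoor path blocked by {Comorbidity, Hospital, Outcome}):
  P1: blocked at fork node Comorbidity ∈ conditioning set.
  P2: blocked at fork node Hospital ∈ conditioning set.
{Comorbidity, Hospital, Outcome} satisfies the backdoor criterion.

Yes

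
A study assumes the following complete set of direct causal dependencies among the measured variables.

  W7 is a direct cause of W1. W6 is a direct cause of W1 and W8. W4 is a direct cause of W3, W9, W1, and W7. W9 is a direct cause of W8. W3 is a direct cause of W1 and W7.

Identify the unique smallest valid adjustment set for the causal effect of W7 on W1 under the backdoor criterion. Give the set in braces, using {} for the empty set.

{W3, W4}

Variables eligible for adjustment (non-descendants of W7, excluding W7 and W1): {W3, W4, W6, W8, W9}.
Backdoor paths from W7 to W1:
  P1: W7 <- W4 -> W9 -> W8 <- W6 -> W1
  P2: W7 <- W4 -> W3 -> W1
  P3: W7 <- W4 -> W1
  P4: W7 <- W3 <- W4 -> W9 -> W8 <- W6 -> W1
  P5: W7 <- W3 <- W4 -> W1
  P6: W7 <- W3 -> W1
The empty set is not sufficient: P2 (W7 <- W4 -> W3 -> W1) has no collider blocking it and no conditioned non-collider, so it is open.
Try {W3, W4}:
  P1: blocked at fork node W4 ∈ conditioning set.
  P2: blocked at fork node W4 ∈ conditioning set.
  P3: blocked at fork node W4 ∈ conditioning set.
  P4: blocked at chain node W3 ∈ conditioning set.
  P5: blocked at chain node W3 ∈ conditioning set.
  P6: blocked at fork node W3 ∈ conditioning set.
{W3, W4} contains no descendant of W7 and blocks every backdoor path.
Every element of {W3, W4} is needed (dropping W3 leaves P6 open; dropping W4 leaves P3 open), so no proper subset is valid.
Among all size-2 subsets of the eligible variables, only {W3, W4} blocks every backdoor path, so it is the unique smallest valid adjustment set.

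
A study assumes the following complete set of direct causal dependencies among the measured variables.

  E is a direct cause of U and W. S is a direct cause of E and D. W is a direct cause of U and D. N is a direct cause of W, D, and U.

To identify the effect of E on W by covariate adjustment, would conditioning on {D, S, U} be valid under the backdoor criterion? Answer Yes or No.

No

Backdoor paths from E to W (paths whose first edge points into E):
  P1: E <- S -> D <- N -> W
  P2: E <- S -> D <- N -> U <- W
  P3: E <- S -> D <- W
Condition 1 (no descendant of E in the set): FAILS — D and U are descendants of E.
Condition 2 (every backdoor path blocked by {D, S, U}):
  P1: blocked at fork node S ∈ conditioning set.
  P2: blocked at fork node S ∈ conditioning set.
  P3: blocked at fork node S ∈ conditioning set.
{D, S, U} does not satisfy the backdoor criterion.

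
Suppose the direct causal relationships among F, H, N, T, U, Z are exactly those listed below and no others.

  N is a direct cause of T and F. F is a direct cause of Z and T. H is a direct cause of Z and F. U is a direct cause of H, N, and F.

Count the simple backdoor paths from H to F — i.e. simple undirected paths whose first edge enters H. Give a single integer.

A backdoor path from H to F is any simple undirected path whose first edge points into H (i.e. leaves H via a parent).
Parents of H: {U}.
Enumerating:
  P1: H <- U -> N -> F
  P2: H <- U -> N -> T <- F
  P3: H <- U -> F
That exhausts the simple backdoor paths. Count: 3.

3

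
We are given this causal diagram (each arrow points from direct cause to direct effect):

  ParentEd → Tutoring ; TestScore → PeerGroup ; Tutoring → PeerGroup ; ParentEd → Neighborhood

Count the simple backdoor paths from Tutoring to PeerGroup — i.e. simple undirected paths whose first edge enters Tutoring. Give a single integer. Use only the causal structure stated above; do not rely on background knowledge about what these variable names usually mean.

0

A backdoor path from Tutoring to PeerGroup is any simple undirected path whose first edge points into Tutoring (i.e. leaves Tutoring via a parent).
Parents of Tutoring: {ParentEd}.
No simple path from any parent of Tutoring reaches PeerGroup without revisiting Tutoring, so there are no backdoor paths.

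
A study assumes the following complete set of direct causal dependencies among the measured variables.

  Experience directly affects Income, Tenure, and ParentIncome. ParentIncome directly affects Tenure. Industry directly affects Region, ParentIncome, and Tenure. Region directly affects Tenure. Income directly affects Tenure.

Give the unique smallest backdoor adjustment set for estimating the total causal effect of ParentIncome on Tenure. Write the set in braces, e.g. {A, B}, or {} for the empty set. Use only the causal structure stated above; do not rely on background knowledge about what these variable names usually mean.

Variables eligible for adjustment (non-descendants of ParentIncome, excluding ParentIncome and Tenure): {Experience, Income, Industry, Region}.
Backdoor paths from ParentIncome to Tenure:
  P1: ParentIncome <- Experience -> Income -> Tenure
  P2: ParentIncome <- Experience -> Tenure
  P3: ParentIncome <- Industry -> Region -> Tenure
  P4: ParentIncome <- Industry -> Tenure
The empty set is not sufficient: P1 (ParentIncome <- Experience -> Income -> Tenure) has no collider blocking it and no conditioned non-collider, so it is open.
Try {Experience, Industry}:
  P1: blocked at fork node Experience ∈ conditioning set.
  P2: blocked at fork node Experience ∈ conditioning set.
  P3: blocked at fork node Industry ∈ conditioning set.
  P4: blocked at fork node Industry ∈ conditioning set.
{Experience, Industry} contains no descendant of ParentIncome and blocks every backdoor path.
Every element of {Experience, Industry} is needed (dropping Experience leaves P1 open; dropping Industry leaves P3 open), so no proper subset is valid.
Among all size-2 subsets of the eligible variables, only {Experience, Industry} blocks every backdoor path, so it is the unique smallest valid adjustment set.

{Experience, Industry}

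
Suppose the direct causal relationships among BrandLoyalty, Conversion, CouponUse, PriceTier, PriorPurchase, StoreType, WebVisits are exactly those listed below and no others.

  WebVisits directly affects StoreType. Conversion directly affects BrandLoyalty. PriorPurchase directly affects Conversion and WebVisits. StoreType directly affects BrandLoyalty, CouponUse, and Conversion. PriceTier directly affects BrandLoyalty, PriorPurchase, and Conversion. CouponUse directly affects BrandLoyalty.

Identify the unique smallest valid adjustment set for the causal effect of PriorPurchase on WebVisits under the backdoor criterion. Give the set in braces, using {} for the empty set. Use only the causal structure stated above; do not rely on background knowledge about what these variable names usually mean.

{}

Variables eligible for adjustment (non-descendants of PriorPurchase, excluding PriorPurchase and WebVisits): {PriceTier}.
Backdoor paths from PriorPurchase to WebVisits:
  P1: PriorPurchase <- PriceTier -> Conversion <- StoreType <- WebVisits
  P2: PriorPurchase <- PriceTier -> Conversion -> BrandLoyalty <- StoreType <- WebVisits
  P3: PriorPurchase <- PriceTier -> Conversion -> BrandLoyalty <- CouponUse <- StoreType <- WebVisits
  P4: PriorPurchase <- PriceTier -> BrandLoyalty <- StoreType <- WebVisits
  P5: PriorPurchase <- PriceTier -> BrandLoyalty <- Conversion <- StoreType <- WebVisits
  P6: PriorPurchase <- PriceTier -> BrandLoyalty <- CouponUse <- StoreType <- WebVisits
Each backdoor path contains an unconditioned collider, so every path is already blocked with the empty conditioning set:
  P1: blocked at collider Conversion (neither it nor any descendant is in the conditioning set).
  P2: blocked at collider BrandLoyalty (neither it nor any descendant is in the conditioning set).
  P3: blocked at collider BrandLoyalty (neither it nor any descendant is in the conditioning set).
  P4: blocked at collider BrandLoyalty (neither it nor any descendant is in the conditioning set).
  P5: blocked at collider BrandLoyalty (neither it nor any descendant is in the conditioning set).
  P6: blocked at collider BrandLoyalty (neither it nor any descendant is in the conditioning set).
The empty set is therefore the unique smallest valid set.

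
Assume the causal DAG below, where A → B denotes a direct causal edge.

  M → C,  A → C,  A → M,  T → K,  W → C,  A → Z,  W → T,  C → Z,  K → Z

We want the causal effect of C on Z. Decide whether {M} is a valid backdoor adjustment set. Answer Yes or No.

No

Backdoor paths from C to Z (paths whose first edge points into C):
  P1: C <- W -> T -> K -> Z
  P2: C <- A -> Z
  P3: C <- M <- A -> Z
Condition 1 (no descendant of C in the set): holds — descendants of C are {Z}; none are in {M}.
Condition 2 (every backdoor path blocked by {M}):
  P1: open — no interior node is in the conditioning set.
  P2: open — no interior node is in the conditioning set.
  P3: blocked at chain node M ∈ conditioning set.
{M} does not satisfy the backdoor criterion.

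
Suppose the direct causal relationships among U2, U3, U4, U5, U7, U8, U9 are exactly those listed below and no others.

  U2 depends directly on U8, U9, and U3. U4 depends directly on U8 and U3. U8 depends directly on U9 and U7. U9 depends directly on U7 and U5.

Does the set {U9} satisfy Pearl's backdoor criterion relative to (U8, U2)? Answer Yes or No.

Yes

Backdoor paths from U8 to U2 (paths whose first edge points into U8):
  P1: U8 <- U7 -> U9 -> U2
  P2: U8 <- U9 -> U2
Condition 1 (no descendant of U8 in the set): holds — descendants of U8 are {U2, U4}; none are in {U9}.
Condition 2 (every backdoor path blocked by {U9}):
  P1: blocked at chain node U9 ∈ conditioning set.
  P2: blocked at fork node U9 ∈ conditioning set.
{U9} satisfies the backdoor criterion.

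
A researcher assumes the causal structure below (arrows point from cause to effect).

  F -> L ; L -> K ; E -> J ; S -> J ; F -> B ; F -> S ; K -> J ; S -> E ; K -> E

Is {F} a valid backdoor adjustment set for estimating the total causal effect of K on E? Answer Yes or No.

Backdoor paths from K to E (paths whose first edge points into K):
  P1: K <- L <- F -> S -> E
  P2: K <- L <- F -> S -> J <- E
Condition 1 (no descendant of K in the set): holds — descendants of K are {E, J}; none are in {F}.
Condition 2 (every backdoor path blocked by {F}):
  P1: blocked at fork node F ∈ conditioning set.
  P2: blocked at fork node F ∈ conditioning set.
{F} satisfies the backdoor criterion.

Yes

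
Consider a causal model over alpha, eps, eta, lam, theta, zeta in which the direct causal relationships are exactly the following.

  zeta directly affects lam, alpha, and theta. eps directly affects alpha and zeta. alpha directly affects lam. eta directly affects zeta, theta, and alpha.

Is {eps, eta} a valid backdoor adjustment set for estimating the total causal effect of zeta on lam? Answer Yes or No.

Yes

Backdoor paths from zeta to lam (paths whose first edge points into zeta):
  P1: zeta <- eta -> alpha -> lam
  P2: zeta <- eps -> alpha -> lam
Condition 1 (no descendant of zeta in the set): holds — descendants of zeta are {alpha, lam, theta}; none are in {eps, eta}.
Condition 2 (every backdoor path blocked by {eps, eta}):
  P1: blocked at fork node eta ∈ conditioning set.
  P2: blocked at fork node eps ∈ conditioning set.
{eps, eta} satisfies the backdoor criterion.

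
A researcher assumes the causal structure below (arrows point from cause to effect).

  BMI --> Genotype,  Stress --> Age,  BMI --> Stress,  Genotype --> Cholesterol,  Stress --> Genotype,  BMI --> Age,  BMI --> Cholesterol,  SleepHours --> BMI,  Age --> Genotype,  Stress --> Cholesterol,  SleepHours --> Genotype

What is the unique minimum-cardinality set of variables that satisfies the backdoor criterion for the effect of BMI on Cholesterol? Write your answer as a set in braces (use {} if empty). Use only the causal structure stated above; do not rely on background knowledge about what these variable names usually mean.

Variables eligible for adjustment (non-descendants of BMI, excluding BMI and Cholesterol): {SleepHours}.
Backdoor paths from BMI to Cholesterol:
  P1: BMI <- SleepHours -> Genotype <- Stress -> Cholesterol
  P2: BMI <- SleepHours -> Genotype <- Age <- Stress -> Cholesterol
  P3: BMI <- SleepHours -> Genotype -> Cholesterol
The empty set is not sufficient: P3 (BMI <- SleepHours -> Genotype -> Cholesterol) has no collider blocking it and no conditioned non-collider, so it is open.
Try {SleepHours}:
  P1: blocked at fork node SleepHours ∈ conditioning set.
  P2: blocked at fork node SleepHours ∈ conditioning set.
  P3: blocked at fork node SleepHours ∈ conditioning set.
{SleepHours} contains no descendant of BMI and blocks every backdoor path.
{SleepHours} is the unique smallest valid adjustment set.

{SleepHours}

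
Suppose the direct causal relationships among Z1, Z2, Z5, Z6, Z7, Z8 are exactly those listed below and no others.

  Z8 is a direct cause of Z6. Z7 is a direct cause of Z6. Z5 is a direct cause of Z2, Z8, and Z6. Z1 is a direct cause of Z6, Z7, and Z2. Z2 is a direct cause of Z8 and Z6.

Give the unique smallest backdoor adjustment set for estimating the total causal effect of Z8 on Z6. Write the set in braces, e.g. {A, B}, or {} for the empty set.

{Z2, Z5}

Variables eligible for adjustment (non-descendants of Z8, excluding Z8 and Z6): {Z1, Z2, Z5, Z7}.
Backdoor paths from Z8 to Z6:
  P1: Z8 <- Z5 -> Z2 <- Z1 -> Z7 -> Z6
  P2: Z8 <- Z5 -> Z2 <- Z1 -> Z6
  P3: Z8 <- Z5 -> Z2 -> Z6
  P4: Z8 <- Z5 -> Z6
  P5: Z8 <- Z2 <- Z1 -> Z7 -> Z6
  P6: Z8 <- Z2 <- Z1 -> Z6
  P7: Z8 <- Z2 <- Z5 -> Z6
  P8: Z8 <- Z2 -> Z6
The empty set is not sufficient: P3 (Z8 <- Z5 -> Z2 -> Z6) has no collider blocking it and no conditioned non-collider, so it is open.
Try {Z2, Z5}:
  P1: blocked at fork node Z5 ∈ conditioning set.
  P2: blocked at fork node Z5 ∈ conditioning set.
  P3: blocked at fork node Z5 ∈ conditioning set.
  P4: blocked at fork node Z5 ∈ conditioning set.
  P5: blocked at chain node Z2 ∈ conditioning set.
  P6: blocked at chain node Z2 ∈ conditioning set.
  P7: blocked at chain node Z2 ∈ conditioning set.
  P8: blocked at fork node Z2 ∈ conditioning set.
{Z2, Z5} contains no descendant of Z8 and blocks every backdoor path.
Every element of {Z2, Z5} is needed (dropping Z2 leaves P5 open; dropping Z5 leaves P1 open), so no proper subset is valid.
Among all size-2 subsets of the eligible variables, only {Z2, Z5} blocks every backdoor path, so it is the unique smallest valid adjustment set.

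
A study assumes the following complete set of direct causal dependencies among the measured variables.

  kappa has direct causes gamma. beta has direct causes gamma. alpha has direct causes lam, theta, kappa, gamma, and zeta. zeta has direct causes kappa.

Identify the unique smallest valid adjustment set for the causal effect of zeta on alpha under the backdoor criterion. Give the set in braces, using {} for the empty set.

Variables eligible for adjustment (non-descendants of zeta, excluding zeta and alpha): {beta, gamma, kappa, lam, theta}.
Backdoor paths from zeta to alpha:
  P1: zeta <- kappa <- gamma -> alpha
  P2: zeta <- kappa -> alpha
The empty set is not sufficient: P1 (zeta <- kappa <- gamma -> alpha) has no collider blocking it and no conditioned non-collider, so it is open.
Try {kappa}:
  P1: blocked at chain node kappa ∈ conditioning set.
  P2: blocked at fork node kappa ∈ conditioning set.
{kappa} contains no descendant of zeta and blocks every backdoor path.
No other singleton works — e.g. {gamma} leaves P2 open — so {kappa} is the unique smallest valid adjustment set.

{kappa}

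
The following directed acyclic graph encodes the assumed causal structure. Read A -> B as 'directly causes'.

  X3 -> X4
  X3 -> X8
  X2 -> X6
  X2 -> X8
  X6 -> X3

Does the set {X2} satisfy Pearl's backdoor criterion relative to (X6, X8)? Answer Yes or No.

Yes

Backdoor paths from X6 to X8 (paths whose first edge points into X6):
  P1: X6 <- X2 -> X8
Condition 1 (no descendant of X6 in the set): holds — descendants of X6 are {X3, X4, X8}; none are in {X2}.
Condition 2 (every backdoor path blocked by {X2}):
  P1: blocked at fork node X2 ∈ conditioning set.
{X2} satisfies the backdoor criterion.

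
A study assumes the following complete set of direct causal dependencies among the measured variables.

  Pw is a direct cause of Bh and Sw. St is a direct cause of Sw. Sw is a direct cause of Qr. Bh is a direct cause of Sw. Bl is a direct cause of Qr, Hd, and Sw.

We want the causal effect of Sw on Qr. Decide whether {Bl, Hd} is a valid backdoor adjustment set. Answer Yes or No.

Yes

Backdoor paths from Sw to Qr (paths whose first edge points into Sw):
  P1: Sw <- Bl -> Qr
Condition 1 (no descendant of Sw in the set): holds — descendants of Sw are {Qr}; none are in {Bl, Hd}.
Condition 2 (every backdoor path blocked by {Bl, Hd}):
  P1: blocked at fork node Bl ∈ conditioning set.
{Bl, Hd} satisfies the backdoor criterion.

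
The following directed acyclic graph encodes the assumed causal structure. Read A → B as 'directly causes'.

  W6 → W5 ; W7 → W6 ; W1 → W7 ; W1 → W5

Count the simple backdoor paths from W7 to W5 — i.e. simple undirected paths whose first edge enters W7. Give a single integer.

1

A backdoor path from W7 to W5 is any simple undirected path whose first edge points into W7 (i.e. leaves W7 via a parent).
Parents of W7: {W1}.
Enumerating:
  P1: W7 <- W1 -> W5
That exhausts the simple backdoor paths. Count: 1.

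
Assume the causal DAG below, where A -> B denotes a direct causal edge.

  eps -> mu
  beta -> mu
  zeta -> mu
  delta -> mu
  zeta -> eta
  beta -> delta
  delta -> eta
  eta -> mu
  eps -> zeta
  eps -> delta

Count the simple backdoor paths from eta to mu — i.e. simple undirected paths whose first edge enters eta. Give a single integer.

A backdoor path from eta to mu is any simple undirected path whose first edge points into eta (i.e. leaves eta via a parent).
Parents of eta: {delta, zeta}.
Enumerating:
  P1: eta <- zeta <- eps -> delta <- beta -> mu
  P2: eta <- zeta <- eps -> delta -> mu
  P3: eta <- zeta <- eps -> mu
  P4: eta <- zeta -> mu
  P5: eta <- delta <- beta -> mu
  P6: eta <- delta <- eps -> zeta -> mu
  P7: eta <- delta <- eps -> mu
  P8: eta <- delta -> mu
That exhausts the simple backdoor paths. Count: 8.

8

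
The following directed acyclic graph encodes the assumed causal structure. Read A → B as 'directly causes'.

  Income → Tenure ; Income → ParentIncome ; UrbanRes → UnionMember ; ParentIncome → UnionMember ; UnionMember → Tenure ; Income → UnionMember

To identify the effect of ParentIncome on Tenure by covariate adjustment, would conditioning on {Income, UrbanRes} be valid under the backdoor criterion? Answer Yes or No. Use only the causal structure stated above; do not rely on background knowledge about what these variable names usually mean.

Backdoor paths from ParentIncome to Tenure (paths whose first edge points into ParentIncome):
  P1: ParentIncome <- Income -> UnionMember -> Tenure
  P2: ParentIncome <- Income -> Tenure
Condition 1 (no descendant of ParentIncome in the set): holds — descendants of ParentIncome are {Tenure, UnionMember}; none are in {Income, UrbanRes}.
Condition 2 (every backdoor path blocked by {Income, UrbanRes}):
  P1: blocked at fork node Income ∈ conditioning set.
  P2: blocked at fork node Income ∈ conditioning set.
{Income, UrbanRes} satisfies the backdoor criterion.

Yes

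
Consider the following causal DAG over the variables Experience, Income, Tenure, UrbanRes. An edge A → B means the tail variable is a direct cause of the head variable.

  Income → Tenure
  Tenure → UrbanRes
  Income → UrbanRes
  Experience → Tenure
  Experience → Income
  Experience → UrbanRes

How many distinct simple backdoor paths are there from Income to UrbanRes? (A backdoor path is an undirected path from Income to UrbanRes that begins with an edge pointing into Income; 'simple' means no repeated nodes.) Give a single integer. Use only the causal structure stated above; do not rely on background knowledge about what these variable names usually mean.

A backdoor path from Income to UrbanRes is any simple undirected path whose first edge points into Income (i.e. leaves Income via a parent).
Parents of Income: {Experience}.
Enumerating:
  P1: Income <- Experience -> Tenure -> UrbanRes
  P2: Income <- Experience -> UrbanRes
That exhausts the simple backdoor paths. Count: 2.

2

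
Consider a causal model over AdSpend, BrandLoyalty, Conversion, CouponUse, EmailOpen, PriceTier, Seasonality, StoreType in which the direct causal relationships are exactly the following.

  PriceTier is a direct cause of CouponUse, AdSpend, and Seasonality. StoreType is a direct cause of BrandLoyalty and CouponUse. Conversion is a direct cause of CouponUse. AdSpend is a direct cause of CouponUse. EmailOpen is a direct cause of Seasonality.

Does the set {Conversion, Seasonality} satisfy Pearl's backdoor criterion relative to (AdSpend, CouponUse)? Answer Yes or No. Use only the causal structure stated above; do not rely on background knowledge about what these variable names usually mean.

Backdoor paths from AdSpend to CouponUse (paths whose first edge points into AdSpend):
  P1: AdSpend <- PriceTier -> CouponUse
Condition 1 (no descendant of AdSpend in the set): holds — descendants of AdSpend are {CouponUse}; none are in {Conversion, Seasonality}.
Condition 2 (every backdoor path blocked by {Conversion, Seasonality}):
  P1: open — no interior node is in the conditioning set.
{Conversion, Seasonality} does not satisfy the backdoor criterion.

No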